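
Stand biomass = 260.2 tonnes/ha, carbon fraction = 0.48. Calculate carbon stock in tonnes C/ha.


Formula: Carbon Stock = Biomass * Carbon Fraction
C = 260.2 t/ha * 0.48
C = 124.9 t C/ha

124.9


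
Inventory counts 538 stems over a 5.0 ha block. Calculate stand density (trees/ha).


Formula: Stand Density = N_trees / Area_ha
Density = 538 trees / 5.0 ha
Density = 108 trees/ha

108


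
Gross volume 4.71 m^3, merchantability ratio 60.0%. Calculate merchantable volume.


Formula: MV = V_total * (merchantable_pct / 100)
Merchantable fraction = 60.0% / 100 = 0.6
MV = 4.71 m^3 * 0.6 = 2.826 m^3

2.826


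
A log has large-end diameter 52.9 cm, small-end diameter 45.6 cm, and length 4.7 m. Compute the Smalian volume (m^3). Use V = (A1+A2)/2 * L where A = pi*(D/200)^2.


Smalian: V = (A1 + A2)/2 * L,  A = pi*(D/200)^2
A1 = pi*(52.9/200)^2 = 0.219787 m^2
A2 = pi*(45.6/200)^2 = 0.163313 m^2
V = (0.219787+0.163313)/2*4.7 = 0.9003 m^3

0.9003


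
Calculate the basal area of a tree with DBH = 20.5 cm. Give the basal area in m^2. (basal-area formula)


Formula: BA = pi * (DBH/2)^2 / 10000  (cm^2 to m^2)
Radius = DBH/2 = 20.5/2 = 10.25 cm
BA = pi * 10.25^2 / 10000
   = 330.0636 cm^2 / 10000
   = 0.033 m^2

0.033


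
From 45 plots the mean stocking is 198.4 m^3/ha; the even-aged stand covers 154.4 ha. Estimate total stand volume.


Formula: Total Volume = Mean Volume per ha * Total Area
Total Volume = 198.4 m^3/ha * 154.4 ha
Total Volume = 30633 m^3

30633


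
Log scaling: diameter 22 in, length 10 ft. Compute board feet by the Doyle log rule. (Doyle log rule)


Doyle: BF = (D - 4)^2 * L / 16
Adjusted diameter = 22 - 4 = 18 in
(D-4)^2 = 18^2 = 324
BF = 324 * 10 / 16 = 203 BF

203


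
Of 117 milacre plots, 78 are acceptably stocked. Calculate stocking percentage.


Formula: Stocking % = stocked plots / total plots * 100
Stocking = 78 / 117 * 100
Stocking = 0.6667 * 100 = 66.7%

66.7


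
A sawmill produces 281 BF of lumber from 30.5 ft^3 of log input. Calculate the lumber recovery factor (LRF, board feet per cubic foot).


Formula: LRF = Lumber Output (BF) / Log Input (ft^3)
LRF = 281 BF / 30.5 ft^3
LRF = 9.21 BF/ft^3

9.21


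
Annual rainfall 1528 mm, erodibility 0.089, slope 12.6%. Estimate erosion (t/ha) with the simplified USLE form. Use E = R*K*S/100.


Formula: E = R * K * S / 100  (simplified USLE)
R * K = 1528 * 0.089 = 135.992
E = 135.992 * 12.6 / 100 = 17.13 t/ha

17.13


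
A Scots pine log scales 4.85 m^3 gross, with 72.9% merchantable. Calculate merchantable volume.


Formula: MV = V_total * (merchantable_pct / 100)
Merchantable fraction = 72.9% / 100 = 0.729
MV = 4.85 m^3 * 0.729 = 3.536 m^3

3.536


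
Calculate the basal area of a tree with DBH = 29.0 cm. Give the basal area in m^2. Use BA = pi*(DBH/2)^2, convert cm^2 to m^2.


Formula: BA = pi * (DBH/2)^2 / 10000  (cm^2 to m^2)
Radius = DBH/2 = 29.0/2 = 14.5 cm
BA = pi * 14.5^2 / 10000
   = 660.5199 cm^2 / 10000
   = 0.0661 m^2

0.0661


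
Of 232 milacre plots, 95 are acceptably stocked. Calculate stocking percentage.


Formula: Stocking % = stocked plots / total plots * 100
Stocking = 95 / 232 * 100
Stocking = 0.4095 * 100 = 40.9%

40.9


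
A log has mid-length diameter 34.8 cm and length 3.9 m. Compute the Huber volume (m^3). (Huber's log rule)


Huber: V = Am * L,  Am = pi*(Dm/200)^2
Am = pi*(34.8/200)^2 = 0.095115 m^2
V = 0.095115*3.9 = 0.3709 m^3

0.3709


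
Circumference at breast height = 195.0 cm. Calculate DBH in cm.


Formula: DBH = C / pi
DBH = 195.0 / pi
pi = 3.14159...
DBH = 62.1 cm

62.1


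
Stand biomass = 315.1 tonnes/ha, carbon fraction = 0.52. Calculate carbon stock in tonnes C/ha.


Formula: Carbon Stock = Biomass * Carbon Fraction
C = 315.1 t/ha * 0.52
C = 163.9 t C/ha

163.9


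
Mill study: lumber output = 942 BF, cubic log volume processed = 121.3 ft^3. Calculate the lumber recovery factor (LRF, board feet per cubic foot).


Formula: LRF = Lumber Output (BF) / Log Input (ft^3)
LRF = 942 BF / 121.3 ft^3
LRF = 7.77 BF/ft^3

7.77


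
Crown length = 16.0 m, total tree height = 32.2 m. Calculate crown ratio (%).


Formula: Crown Ratio = (Crown Length / Total Height) * 100
CR = (16.0 m / 32.2 m) * 100
CR = 0.4969 * 100 = 49.7%

49.7


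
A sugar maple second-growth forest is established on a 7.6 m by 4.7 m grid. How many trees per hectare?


Formula: TPH = 10000 m^2/ha / (spacing_x * spacing_y)
Area per tree = 7.6 m * 4.7 m = 35.72 m^2
TPH = 10000 / 35.72 = 280 trees/ha

280


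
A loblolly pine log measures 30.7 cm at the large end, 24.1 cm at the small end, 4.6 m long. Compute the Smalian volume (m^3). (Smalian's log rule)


Smalian: V = (A1 + A2)/2 * L,  A = pi*(D/200)^2
A1 = pi*(30.7/200)^2 = 0.074023 m^2
A2 = pi*(24.1/200)^2 = 0.045617 m^2
V = (0.074023+0.045617)/2*4.6 = 0.2752 m^3

0.2752


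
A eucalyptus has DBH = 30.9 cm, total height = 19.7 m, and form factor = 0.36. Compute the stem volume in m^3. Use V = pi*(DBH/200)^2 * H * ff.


Formula: V = pi * (DBH/200)^2 * H * ff
Radius = DBH/200 = 30.9/200 = 0.1545 m
Radius^2 = 0.1545^2 = 0.02387025 m^2
V = pi * 0.02387025 * 19.7 * 0.36
V = 0.532 m^3

0.532


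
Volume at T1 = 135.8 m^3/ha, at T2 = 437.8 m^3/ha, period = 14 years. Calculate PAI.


Formula: PAI = (V_T2 - V_T1) / (T2 - T1)
Volume increment = 437.8 - 135.8 = 302.0 m^3/ha
PAI = 302.0 / 14 = 21.57 m^3/ha/year

21.57


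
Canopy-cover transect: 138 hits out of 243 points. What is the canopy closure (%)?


Formula: Canopy closure = covered points / total points * 100
Closure = 138 / 243 * 100
Closure = 0.5679 * 100 = 56.8%

56.8


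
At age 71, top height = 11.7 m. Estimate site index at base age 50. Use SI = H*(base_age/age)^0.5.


Formula: SI = H_dom * (base_age / age)^0.5
Age ratio = 50 / 71 = 0.70423
sqrt(age_ratio) = 0.83918
SI = 11.7 * 0.83918 = 9.8 m

9.8


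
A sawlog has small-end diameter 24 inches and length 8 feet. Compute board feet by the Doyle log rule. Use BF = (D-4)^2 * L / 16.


Doyle: BF = (D - 4)^2 * L / 16
Adjusted diameter = 24 - 4 = 20 in
(D-4)^2 = 20^2 = 400
BF = 400 * 8 / 16 = 200 BF

200


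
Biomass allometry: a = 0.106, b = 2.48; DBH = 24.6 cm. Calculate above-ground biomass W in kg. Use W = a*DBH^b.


Formula: W = a * DBH^b  (allometric power law)
DBH^b = 24.6^2.48 = 2815.2636
W = 0.106 * 2815.2636 = 298.4 kg

298.4


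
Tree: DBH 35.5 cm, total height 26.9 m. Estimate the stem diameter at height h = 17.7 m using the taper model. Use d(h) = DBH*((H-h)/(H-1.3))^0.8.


Taper: d(h) = DBH * ((H - h) / (H - 1.3))^0.8
Numerator = H - h = 26.9 - 17.7 = 9.2 m
Denominator = H - 1.3 = 26.9 - 1.3 = 25.6 m
Ratio = 9.2 / 25.6 = 0.35937
d = 35.5 * 0.35937^0.8 = 15.7 cm

15.7


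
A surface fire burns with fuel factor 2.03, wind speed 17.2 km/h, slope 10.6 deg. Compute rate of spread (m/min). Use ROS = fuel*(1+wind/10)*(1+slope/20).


Formula: ROS = fuel * (1 + wind/10) * (1 + slope/20)
Wind factor = 1 + 17.2/10 = 2.72
Slope factor = 1 + 10.6/20 = 1.53
ROS = 2.03 * 2.72 * 1.53 = 8.45 m/min

8.45


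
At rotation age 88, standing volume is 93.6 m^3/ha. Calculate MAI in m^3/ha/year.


Formula: MAI = Total Volume / Stand Age
MAI = 93.6 m^3/ha / 88 years
MAI = 1.06 m^3/ha/year

1.06


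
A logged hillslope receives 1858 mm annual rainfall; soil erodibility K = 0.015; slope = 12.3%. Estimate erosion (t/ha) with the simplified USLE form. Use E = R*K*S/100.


Formula: E = R * K * S / 100  (simplified USLE)
R * K = 1858 * 0.015 = 27.87
E = 27.87 * 12.3 / 100 = 3.43 t/ha

3.43


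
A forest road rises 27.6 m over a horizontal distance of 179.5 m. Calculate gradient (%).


Formula: Gradient = rise / run * 100
Gradient = 27.6 / 179.5 * 100 = 15.4%

15.4


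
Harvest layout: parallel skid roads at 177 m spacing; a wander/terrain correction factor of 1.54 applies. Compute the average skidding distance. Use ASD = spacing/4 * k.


Formula: ASD = (spacing / 4) * correction
Uncorrected distance = spacing / 4 = 177 / 4 = 44.25 m
ASD = 44.25 * 1.54 = 68 m

68


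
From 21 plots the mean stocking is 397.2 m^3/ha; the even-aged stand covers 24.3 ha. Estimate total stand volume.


Formula: Total Volume = Mean Volume per ha * Total Area
Total Volume = 397.2 m^3/ha * 24.3 ha
Total Volume = 9652 m^3

9652


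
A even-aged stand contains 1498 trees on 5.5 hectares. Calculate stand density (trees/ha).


Formula: Stand Density = N_trees / Area_ha
Density = 1498 trees / 5.5 ha
Density = 272 trees/ha

272


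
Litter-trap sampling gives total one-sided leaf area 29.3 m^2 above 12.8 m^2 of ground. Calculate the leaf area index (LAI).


Formula: LAI = total leaf area / ground area  (dimensionless)
LAI = 29.3 m^2 / 12.8 m^2
LAI = 2.29

2.29


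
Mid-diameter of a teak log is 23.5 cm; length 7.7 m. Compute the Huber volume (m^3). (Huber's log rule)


Huber: V = Am * L,  Am = pi*(Dm/200)^2
Am = pi*(23.5/200)^2 = 0.043374 m^2
V = 0.043374*7.7 = 0.334 m^3

0.334


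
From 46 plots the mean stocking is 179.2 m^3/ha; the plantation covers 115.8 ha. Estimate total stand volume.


Formula: Total Volume = Mean Volume per ha * Total Area
Total Volume = 179.2 m^3/ha * 115.8 ha
Total Volume = 20751 m^3

20751


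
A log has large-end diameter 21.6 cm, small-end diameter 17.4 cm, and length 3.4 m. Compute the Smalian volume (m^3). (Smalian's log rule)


Smalian: V = (A1 + A2)/2 * L,  A = pi*(D/200)^2
A1 = pi*(21.6/200)^2 = 0.036644 m^2
A2 = pi*(17.4/200)^2 = 0.023779 m^2
V = (0.036644+0.023779)/2*3.4 = 0.1027 m^3

0.1027


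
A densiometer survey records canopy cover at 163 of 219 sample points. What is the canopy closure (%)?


Formula: Canopy closure = covered points / total points * 100
Closure = 163 / 219 * 100
Closure = 0.7443 * 100 = 74.4%

74.4


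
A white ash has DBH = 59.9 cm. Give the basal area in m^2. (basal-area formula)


Formula: BA = pi * (DBH/2)^2 / 10000  (cm^2 to m^2)
Radius = DBH/2 = 59.9/2 = 29.95 cm
BA = pi * 29.95^2 / 10000
   = 2818.0165 cm^2 / 10000
   = 0.2818 m^2

0.2818


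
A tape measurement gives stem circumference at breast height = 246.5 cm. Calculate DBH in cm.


Formula: DBH = C / pi
DBH = 246.5 / pi
pi = 3.14159...
DBH = 78.5 cm

78.5


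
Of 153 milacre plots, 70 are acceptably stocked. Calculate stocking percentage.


Formula: Stocking % = stocked plots / total plots * 100
Stocking = 70 / 153 * 100
Stocking = 0.4575 * 100 = 45.8%

45.8


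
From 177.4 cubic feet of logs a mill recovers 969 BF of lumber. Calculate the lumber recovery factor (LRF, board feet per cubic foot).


Formula: LRF = Lumber Output (BF) / Log Input (ft^3)
LRF = 969 BF / 177.4 ft^3
LRF = 5.46 BF/ft^3

5.46


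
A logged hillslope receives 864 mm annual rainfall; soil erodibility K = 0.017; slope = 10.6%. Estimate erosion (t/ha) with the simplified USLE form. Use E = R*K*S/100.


Formula: E = R * K * S / 100  (simplified USLE)
R * K = 864 * 0.017 = 14.688
E = 14.688 * 10.6 / 100 = 1.56 t/ha

1.56


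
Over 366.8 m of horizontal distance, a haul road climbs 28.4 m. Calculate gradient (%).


Formula: Gradient = rise / run * 100
Gradient = 28.4 / 366.8 * 100 = 7.7%

7.7


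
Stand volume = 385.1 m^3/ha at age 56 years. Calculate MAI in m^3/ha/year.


Formula: MAI = Total Volume / Stand Age
MAI = 385.1 m^3/ha / 56 years
MAI = 6.88 m^3/ha/year

6.88


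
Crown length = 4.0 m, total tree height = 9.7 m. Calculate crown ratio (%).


Formula: Crown Ratio = (Crown Length / Total Height) * 100
CR = (4.0 m / 9.7 m) * 100
CR = 0.4124 * 100 = 41.2%

41.2


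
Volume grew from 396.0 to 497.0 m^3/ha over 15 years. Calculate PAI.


Formula: PAI = (V_T2 - V_T1) / (T2 - T1)
Volume increment = 497.0 - 396.0 = 101.0 m^3/ha
PAI = 101.0 / 15 = 6.73 m^3/ha/year

6.73


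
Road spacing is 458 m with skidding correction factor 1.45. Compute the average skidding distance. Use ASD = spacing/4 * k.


Formula: ASD = (spacing / 4) * correction
Uncorrected distance = spacing / 4 = 458 / 4 = 114.5 m
ASD = 114.5 * 1.45 = 166 m

166


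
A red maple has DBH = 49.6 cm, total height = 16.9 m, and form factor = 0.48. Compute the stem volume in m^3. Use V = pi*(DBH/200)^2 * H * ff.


Formula: V = pi * (DBH/200)^2 * H * ff
Radius = DBH/200 = 49.6/200 = 0.248 m
Radius^2 = 0.248^2 = 0.061504 m^2
V = pi * 0.061504 * 16.9 * 0.48
V = 1.567 m^3

1.567


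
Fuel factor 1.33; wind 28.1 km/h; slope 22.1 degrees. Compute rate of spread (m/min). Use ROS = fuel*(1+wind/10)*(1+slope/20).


Formula: ROS = fuel * (1 + wind/10) * (1 + slope/20)
Wind factor = 1 + 28.1/10 = 3.81
Slope factor = 1 + 22.1/20 = 2.105
ROS = 1.33 * 3.81 * 2.105 = 10.67 m/min

10.67


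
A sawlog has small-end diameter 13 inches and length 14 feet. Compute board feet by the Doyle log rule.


Doyle: BF = (D - 4)^2 * L / 16
Adjusted diameter = 13 - 4 = 9 in
(D-4)^2 = 9^2 = 81
BF = 81 * 14 / 16 = 71 BF

71


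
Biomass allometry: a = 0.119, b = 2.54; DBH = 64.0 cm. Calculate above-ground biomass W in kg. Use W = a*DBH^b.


Formula: W = a * DBH^b  (allometric power law)
DBH^b = 64.0^2.54 = 38698.7675
W = 0.119 * 38698.7675 = 4605.2 kg

4605.2


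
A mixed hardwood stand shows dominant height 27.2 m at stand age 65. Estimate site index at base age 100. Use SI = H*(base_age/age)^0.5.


Formula: SI = H_dom * (base_age / age)^0.5
Age ratio = 100 / 65 = 1.53846
sqrt(age_ratio) = 1.24035
SI = 27.2 * 1.24035 = 33.7 m

33.7


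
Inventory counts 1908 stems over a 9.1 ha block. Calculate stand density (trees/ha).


Formula: Stand Density = N_trees / Area_ha
Density = 1908 trees / 9.1 ha
Density = 210 trees/ha

210


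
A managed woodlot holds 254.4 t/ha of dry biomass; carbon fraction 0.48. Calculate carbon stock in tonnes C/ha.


Formula: Carbon Stock = Biomass * Carbon Fraction
C = 254.4 t/ha * 0.48
C = 122.1 t C/ha

122.1


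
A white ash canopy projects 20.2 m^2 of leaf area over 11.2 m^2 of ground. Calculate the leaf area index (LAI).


Formula: LAI = total leaf area / ground area  (dimensionless)
LAI = 20.2 m^2 / 11.2 m^2
LAI = 1.8

1.8


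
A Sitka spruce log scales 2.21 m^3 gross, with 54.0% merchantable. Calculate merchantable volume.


Formula: MV = V_total * (merchantable_pct / 100)
Merchantable fraction = 54.0% / 100 = 0.54
MV = 2.21 m^3 * 0.54 = 1.193 m^3

1.193


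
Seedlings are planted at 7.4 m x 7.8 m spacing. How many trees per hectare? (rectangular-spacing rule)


Formula: TPH = 10000 m^2/ha / (spacing_x * spacing_y)
Area per tree = 7.4 m * 7.8 m = 57.72 m^2
TPH = 10000 / 57.72 = 173 trees/ha

173


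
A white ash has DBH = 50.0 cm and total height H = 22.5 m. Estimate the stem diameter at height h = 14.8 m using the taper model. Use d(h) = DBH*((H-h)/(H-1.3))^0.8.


Taper: d(h) = DBH * ((H - h) / (H - 1.3))^0.8
Numerator = H - h = 22.5 - 14.8 = 7.7 m
Denominator = H - 1.3 = 22.5 - 1.3 = 21.2 m
Ratio = 7.7 / 21.2 = 0.36321
d = 50.0 * 0.36321^0.8 = 22.2 cm

22.2


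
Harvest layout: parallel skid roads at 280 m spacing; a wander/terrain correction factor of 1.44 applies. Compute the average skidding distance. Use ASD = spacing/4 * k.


Formula: ASD = (spacing / 4) * correction
Uncorrected distance = spacing / 4 = 280 / 4 = 70 m
ASD = 70 * 1.44 = 101 m

101


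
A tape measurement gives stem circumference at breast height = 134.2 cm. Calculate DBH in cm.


Formula: DBH = C / pi
DBH = 134.2 / pi
pi = 3.14159...
DBH = 42.7 cm

42.7


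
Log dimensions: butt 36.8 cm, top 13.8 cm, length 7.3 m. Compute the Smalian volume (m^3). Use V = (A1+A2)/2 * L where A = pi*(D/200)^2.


Smalian: V = (A1 + A2)/2 * L,  A = pi*(D/200)^2
A1 = pi*(36.8/200)^2 = 0.106362 m^2
A2 = pi*(13.8/200)^2 = 0.014957 m^2
V = (0.106362+0.014957)/2*7.3 = 0.4428 m^3

0.4428


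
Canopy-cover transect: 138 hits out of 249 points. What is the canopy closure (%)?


Formula: Canopy closure = covered points / total points * 100
Closure = 138 / 249 * 100
Closure = 0.5542 * 100 = 55.4%

55.4


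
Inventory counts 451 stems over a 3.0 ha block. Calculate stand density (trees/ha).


Formula: Stand Density = N_trees / Area_ha
Density = 451 trees / 3.0 ha
Density = 150 trees/ha

150


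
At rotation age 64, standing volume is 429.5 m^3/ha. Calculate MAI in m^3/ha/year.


Formula: MAI = Total Volume / Stand Age
MAI = 429.5 m^3/ha / 64 years
MAI = 6.71 m^3/ha/year

6.71


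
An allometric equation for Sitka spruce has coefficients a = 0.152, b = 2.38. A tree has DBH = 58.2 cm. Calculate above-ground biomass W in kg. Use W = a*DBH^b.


Formula: W = a * DBH^b  (allometric power law)
DBH^b = 58.2^2.38 = 15867.7995
W = 0.152 * 15867.7995 = 2411.9 kg

2411.9


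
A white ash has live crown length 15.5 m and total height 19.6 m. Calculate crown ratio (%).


Formula: Crown Ratio = (Crown Length / Total Height) * 100
CR = (15.5 m / 19.6 m) * 100
CR = 0.7908 * 100 = 79.1%

79.1


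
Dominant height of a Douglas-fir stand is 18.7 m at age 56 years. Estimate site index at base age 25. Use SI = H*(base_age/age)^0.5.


Formula: SI = H_dom * (base_age / age)^0.5
Age ratio = 25 / 56 = 0.44643
sqrt(age_ratio) = 0.66815
SI = 18.7 * 0.66815 = 12.5 m

12.5


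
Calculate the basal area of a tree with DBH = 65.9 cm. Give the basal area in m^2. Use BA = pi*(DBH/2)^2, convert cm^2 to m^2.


Formula: BA = pi * (DBH/2)^2 / 10000  (cm^2 to m^2)
Radius = DBH/2 = 65.9/2 = 32.95 cm
BA = pi * 32.95^2 / 10000
   = 3410.835 cm^2 / 10000
   = 0.3411 m^2

0.3411


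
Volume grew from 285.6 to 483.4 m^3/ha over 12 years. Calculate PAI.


Formula: PAI = (V_T2 - V_T1) / (T2 - T1)
Volume increment = 483.4 - 285.6 = 197.8 m^3/ha
PAI = 197.8 / 12 = 16.48 m^3/ha/year

16.48


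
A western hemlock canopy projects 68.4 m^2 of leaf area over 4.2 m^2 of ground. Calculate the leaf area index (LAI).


Formula: LAI = total leaf area / ground area  (dimensionless)
LAI = 68.4 m^2 / 4.2 m^2
LAI = 16.29

16.29


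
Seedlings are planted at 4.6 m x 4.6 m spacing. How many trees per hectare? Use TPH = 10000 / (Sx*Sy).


Formula: TPH = 10000 m^2/ha / (spacing_x * spacing_y)
Area per tree = 4.6 m * 4.6 m = 21.16 m^2
TPH = 10000 / 21.16 = 473 trees/ha

473


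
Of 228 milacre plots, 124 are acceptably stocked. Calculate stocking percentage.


Formula: Stocking % = stocked plots / total plots * 100
Stocking = 124 / 228 * 100
Stocking = 0.5439 * 100 = 54.4%

54.4


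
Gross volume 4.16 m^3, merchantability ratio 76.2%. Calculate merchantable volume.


Formula: MV = V_total * (merchantable_pct / 100)
Merchantable fraction = 76.2% / 100 = 0.762
MV = 4.16 m^3 * 0.762 = 3.17 m^3

3.17


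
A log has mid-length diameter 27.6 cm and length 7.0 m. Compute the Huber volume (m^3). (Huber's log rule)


Huber: V = Am * L,  Am = pi*(Dm/200)^2
Am = pi*(27.6/200)^2 = 0.059828 m^2
V = 0.059828*7.0 = 0.4188 m^3

0.4188


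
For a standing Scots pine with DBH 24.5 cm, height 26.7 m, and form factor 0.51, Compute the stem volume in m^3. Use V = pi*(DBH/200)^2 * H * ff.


Formula: V = pi * (DBH/200)^2 * H * ff
Radius = DBH/200 = 24.5/200 = 0.1225 m
Radius^2 = 0.1225^2 = 0.01500625 m^2
V = pi * 0.01500625 * 26.7 * 0.51
V = 0.642 m^3

0.642


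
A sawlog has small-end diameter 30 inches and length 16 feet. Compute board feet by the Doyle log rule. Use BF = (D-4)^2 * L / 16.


Doyle: BF = (D - 4)^2 * L / 16
Adjusted diameter = 30 - 4 = 26 in
(D-4)^2 = 26^2 = 676
BF = 676 * 16 / 16 = 676 BF

676


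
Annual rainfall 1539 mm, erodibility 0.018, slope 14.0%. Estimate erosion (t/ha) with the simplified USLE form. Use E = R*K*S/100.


Formula: E = R * K * S / 100  (simplified USLE)
R * K = 1539 * 0.018 = 27.702
E = 27.702 * 14.0 / 100 = 3.88 t/ha

3.88


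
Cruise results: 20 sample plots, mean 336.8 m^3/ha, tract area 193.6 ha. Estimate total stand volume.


Formula: Total Volume = Mean Volume per ha * Total Area
Total Volume = 336.8 m^3/ha * 193.6 ha
Total Volume = 65204 m^3

65204


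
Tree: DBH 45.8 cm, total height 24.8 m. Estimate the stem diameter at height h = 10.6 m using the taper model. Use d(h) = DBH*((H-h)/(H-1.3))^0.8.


Taper: d(h) = DBH * ((H - h) / (H - 1.3))^0.8
Numerator = H - h = 24.8 - 10.6 = 14.2 m
Denominator = H - 1.3 = 24.8 - 1.3 = 23.5 m
Ratio = 14.2 / 23.5 = 0.60426
d = 45.8 * 0.60426^0.8 = 30.6 cm

30.6


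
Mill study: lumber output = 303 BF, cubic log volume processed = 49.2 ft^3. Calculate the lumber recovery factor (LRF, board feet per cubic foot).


Formula: LRF = Lumber Output (BF) / Log Input (ft^3)
LRF = 303 BF / 49.2 ft^3
LRF = 6.16 BF/ft^3

6.16


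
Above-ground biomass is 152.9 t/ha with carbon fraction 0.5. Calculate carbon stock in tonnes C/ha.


Formula: Carbon Stock = Biomass * Carbon Fraction
C = 152.9 t/ha * 0.5
C = 76.5 t C/ha

76.5


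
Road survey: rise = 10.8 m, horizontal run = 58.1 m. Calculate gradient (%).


Formula: Gradient = rise / run * 100
Gradient = 10.8 / 58.1 * 100 = 18.6%

18.6


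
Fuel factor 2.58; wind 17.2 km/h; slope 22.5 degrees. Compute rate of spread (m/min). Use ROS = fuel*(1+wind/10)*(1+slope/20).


Formula: ROS = fuel * (1 + wind/10) * (1 + slope/20)
Wind factor = 1 + 17.2/10 = 2.72
Slope factor = 1 + 22.5/20 = 2.125
ROS = 2.58 * 2.72 * 2.125 = 14.91 m/min

14.91


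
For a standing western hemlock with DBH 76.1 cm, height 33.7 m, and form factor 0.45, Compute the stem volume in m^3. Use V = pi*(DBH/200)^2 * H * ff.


Formula: V = pi * (DBH/200)^2 * H * ff
Radius = DBH/200 = 76.1/200 = 0.3805 m
Radius^2 = 0.3805^2 = 0.14478025 m^2
V = pi * 0.14478025 * 33.7 * 0.45
V = 6.898 m^3

6.898


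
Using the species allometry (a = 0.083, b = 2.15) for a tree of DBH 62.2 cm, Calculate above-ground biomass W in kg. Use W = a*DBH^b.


Formula: W = a * DBH^b  (allometric power law)
DBH^b = 62.2^2.15 = 7188.6829
W = 0.083 * 7188.6829 = 596.7 kg

596.7


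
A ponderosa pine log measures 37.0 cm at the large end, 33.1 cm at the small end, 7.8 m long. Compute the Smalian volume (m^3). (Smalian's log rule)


Smalian: V = (A1 + A2)/2 * L,  A = pi*(D/200)^2
A1 = pi*(37.0/200)^2 = 0.107521 m^2
A2 = pi*(33.1/200)^2 = 0.086049 m^2
V = (0.107521+0.086049)/2*7.8 = 0.7549 m^3

0.7549


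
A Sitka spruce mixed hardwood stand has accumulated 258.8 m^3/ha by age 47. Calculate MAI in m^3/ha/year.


Formula: MAI = Total Volume / Stand Age
MAI = 258.8 m^3/ha / 47 years
MAI = 5.51 m^3/ha/year

5.51


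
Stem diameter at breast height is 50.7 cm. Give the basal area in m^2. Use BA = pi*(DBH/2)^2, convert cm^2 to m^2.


Formula: BA = pi * (DBH/2)^2 / 10000  (cm^2 to m^2)
Radius = DBH/2 = 50.7/2 = 25.35 cm
BA = pi * 25.35^2 / 10000
   = 2018.8581 cm^2 / 10000
   = 0.2019 m^2

0.2019


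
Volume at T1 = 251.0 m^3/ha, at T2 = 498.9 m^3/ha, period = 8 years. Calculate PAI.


Formula: PAI = (V_T2 - V_T1) / (T2 - T1)
Volume increment = 498.9 - 251.0 = 247.9 m^3/ha
PAI = 247.9 / 8 = 30.99 m^3/ha/year

30.99


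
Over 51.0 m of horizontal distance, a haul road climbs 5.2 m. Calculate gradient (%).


Formula: Gradient = rise / run * 100
Gradient = 5.2 / 51.0 * 100 = 10.2%

10.2


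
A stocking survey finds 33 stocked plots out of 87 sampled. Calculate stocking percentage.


Formula: Stocking % = stocked plots / total plots * 100
Stocking = 33 / 87 * 100
Stocking = 0.3793 * 100 = 37.9%

37.9


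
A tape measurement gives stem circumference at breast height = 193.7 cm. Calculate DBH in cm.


Formula: DBH = C / pi
DBH = 193.7 / pi
pi = 3.14159...
DBH = 61.7 cm

61.7


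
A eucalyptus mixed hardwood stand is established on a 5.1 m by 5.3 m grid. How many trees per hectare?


Formula: TPH = 10000 m^2/ha / (spacing_x * spacing_y)
Area per tree = 5.1 m * 5.3 m = 27.03 m^2
TPH = 10000 / 27.03 = 370 trees/ha

370


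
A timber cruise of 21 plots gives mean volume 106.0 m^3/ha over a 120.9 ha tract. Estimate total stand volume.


Formula: Total Volume = Mean Volume per ha * Total Area
Total Volume = 106.0 m^3/ha * 120.9 ha
Total Volume = 12815 m^3

12815


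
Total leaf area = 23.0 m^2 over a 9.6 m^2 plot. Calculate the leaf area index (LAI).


Formula: LAI = total leaf area / ground area  (dimensionless)
LAI = 23.0 m^2 / 9.6 m^2
LAI = 2.4

2.4


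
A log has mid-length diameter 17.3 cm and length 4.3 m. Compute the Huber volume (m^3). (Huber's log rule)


Huber: V = Am * L,  Am = pi*(Dm/200)^2
Am = pi*(17.3/200)^2 = 0.023506 m^2
V = 0.023506*4.3 = 0.1011 m^3

0.1011


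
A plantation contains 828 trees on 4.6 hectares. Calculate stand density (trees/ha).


Formula: Stand Density = N_trees / Area_ha
Density = 828 trees / 4.6 ha
Density = 180 trees/ha

180


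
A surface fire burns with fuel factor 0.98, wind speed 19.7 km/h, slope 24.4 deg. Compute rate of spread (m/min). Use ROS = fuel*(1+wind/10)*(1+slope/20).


Formula: ROS = fuel * (1 + wind/10) * (1 + slope/20)
Wind factor = 1 + 19.7/10 = 2.97
Slope factor = 1 + 24.4/20 = 2.22
ROS = 0.98 * 2.97 * 2.22 = 6.46 m/min

6.46


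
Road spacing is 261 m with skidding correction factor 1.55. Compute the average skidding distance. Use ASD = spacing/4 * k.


Formula: ASD = (spacing / 4) * correction
Uncorrected distance = spacing / 4 = 261 / 4 = 65.25 m
ASD = 65.25 * 1.55 = 101 m

101


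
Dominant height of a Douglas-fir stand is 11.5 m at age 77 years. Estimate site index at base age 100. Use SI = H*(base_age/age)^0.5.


Formula: SI = H_dom * (base_age / age)^0.5
Age ratio = 100 / 77 = 1.2987
sqrt(age_ratio) = 1.13961
SI = 11.5 * 1.13961 = 13.1 m

13.1


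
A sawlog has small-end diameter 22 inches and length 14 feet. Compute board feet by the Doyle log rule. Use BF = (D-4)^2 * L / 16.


Doyle: BF = (D - 4)^2 * L / 16
Adjusted diameter = 22 - 4 = 18 in
(D-4)^2 = 18^2 = 324
BF = 324 * 14 / 16 = 284 BF

284


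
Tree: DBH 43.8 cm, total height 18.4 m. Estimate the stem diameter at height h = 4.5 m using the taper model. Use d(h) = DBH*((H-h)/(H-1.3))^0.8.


Taper: d(h) = DBH * ((H - h) / (H - 1.3))^0.8
Numerator = H - h = 18.4 - 4.5 = 13.9 m
Denominator = H - 1.3 = 18.4 - 1.3 = 17.1 m
Ratio = 13.9 / 17.1 = 0.81287
d = 43.8 * 0.81287^0.8 = 37.1 cm

37.1


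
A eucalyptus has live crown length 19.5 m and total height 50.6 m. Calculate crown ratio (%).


Formula: Crown Ratio = (Crown Length / Total Height) * 100
CR = (19.5 m / 50.6 m) * 100
CR = 0.3854 * 100 = 38.5%

38.5


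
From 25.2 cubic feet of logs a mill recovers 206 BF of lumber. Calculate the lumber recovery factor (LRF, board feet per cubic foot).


Formula: LRF = Lumber Output (BF) / Log Input (ft^3)
LRF = 206 BF / 25.2 ft^3
LRF = 8.17 BF/ft^3

8.17


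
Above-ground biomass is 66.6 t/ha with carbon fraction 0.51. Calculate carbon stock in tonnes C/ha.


Formula: Carbon Stock = Biomass * Carbon Fraction
C = 66.6 t/ha * 0.51
C = 34.0 t C/ha

34.0


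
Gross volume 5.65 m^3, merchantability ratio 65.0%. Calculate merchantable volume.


Formula: MV = V_total * (merchantable_pct / 100)
Merchantable fraction = 65.0% / 100 = 0.65
MV = 5.65 m^3 * 0.65 = 3.673 m^3

3.673


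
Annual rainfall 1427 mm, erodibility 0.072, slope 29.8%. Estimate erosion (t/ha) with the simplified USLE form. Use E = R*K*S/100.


Formula: E = R * K * S / 100  (simplified USLE)
R * K = 1427 * 0.072 = 102.744
E = 102.744 * 29.8 / 100 = 30.62 t/ha

30.62


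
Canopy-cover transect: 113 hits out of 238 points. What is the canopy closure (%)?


Formula: Canopy closure = covered points / total points * 100
Closure = 113 / 238 * 100
Closure = 0.4748 * 100 = 47.5%

47.5


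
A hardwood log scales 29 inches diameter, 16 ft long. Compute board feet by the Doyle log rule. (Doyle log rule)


Doyle: BF = (D - 4)^2 * L / 16
Adjusted diameter = 29 - 4 = 25 in
(D-4)^2 = 25^2 = 625
BF = 625 * 16 / 16 = 625 BF

625


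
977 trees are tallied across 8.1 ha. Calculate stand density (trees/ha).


Formula: Stand Density = N_trees / Area_ha
Density = 977 trees / 8.1 ha
Density = 121 trees/ha

121


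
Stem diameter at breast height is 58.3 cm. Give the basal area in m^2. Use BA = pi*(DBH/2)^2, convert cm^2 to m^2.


Formula: BA = pi * (DBH/2)^2 / 10000  (cm^2 to m^2)
Radius = DBH/2 = 58.3/2 = 29.15 cm
BA = pi * 29.15^2 / 10000
   = 2669.482 cm^2 / 10000
   = 0.2669 m^2

0.2669


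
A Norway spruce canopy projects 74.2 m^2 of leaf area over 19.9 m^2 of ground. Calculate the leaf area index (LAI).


Formula: LAI = total leaf area / ground area  (dimensionless)
LAI = 74.2 m^2 / 19.9 m^2
LAI = 3.73

3.73


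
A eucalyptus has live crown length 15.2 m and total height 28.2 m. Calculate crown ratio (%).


Formula: Crown Ratio = (Crown Length / Total Height) * 100
CR = (15.2 m / 28.2 m) * 100
CR = 0.539 * 100 = 53.9%

53.9


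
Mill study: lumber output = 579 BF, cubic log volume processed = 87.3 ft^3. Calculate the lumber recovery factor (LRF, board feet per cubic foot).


Formula: LRF = Lumber Output (BF) / Log Input (ft^3)
LRF = 579 BF / 87.3 ft^3
LRF = 6.63 BF/ft^3

6.63


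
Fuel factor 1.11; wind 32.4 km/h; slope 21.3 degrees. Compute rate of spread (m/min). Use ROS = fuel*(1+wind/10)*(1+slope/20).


Formula: ROS = fuel * (1 + wind/10) * (1 + slope/20)
Wind factor = 1 + 32.4/10 = 4.24
Slope factor = 1 + 21.3/20 = 2.065
ROS = 1.11 * 4.24 * 2.065 = 9.72 m/min

9.72


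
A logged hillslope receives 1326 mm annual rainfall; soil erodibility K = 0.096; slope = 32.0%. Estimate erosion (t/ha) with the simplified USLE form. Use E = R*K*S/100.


Formula: E = R * K * S / 100  (simplified USLE)
R * K = 1326 * 0.096 = 127.296
E = 127.296 * 32.0 / 100 = 40.73 t/ha

40.73


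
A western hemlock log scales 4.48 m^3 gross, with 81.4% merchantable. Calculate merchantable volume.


Formula: MV = V_total * (merchantable_pct / 100)
Merchantable fraction = 81.4% / 100 = 0.814
MV = 4.48 m^3 * 0.814 = 3.647 m^3

3.647


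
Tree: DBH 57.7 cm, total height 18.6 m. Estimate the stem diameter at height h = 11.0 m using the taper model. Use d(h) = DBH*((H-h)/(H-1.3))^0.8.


Taper: d(h) = DBH * ((H - h) / (H - 1.3))^0.8
Numerator = H - h = 18.6 - 11.0 = 7.6 m
Denominator = H - 1.3 = 18.6 - 1.3 = 17.3 m
Ratio = 7.6 / 17.3 = 0.43931
d = 57.7 * 0.43931^0.8 = 29.9 cm

29.9


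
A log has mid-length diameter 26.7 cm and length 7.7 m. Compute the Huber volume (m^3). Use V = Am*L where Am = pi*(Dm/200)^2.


Huber: V = Am * L,  Am = pi*(Dm/200)^2
Am = pi*(26.7/200)^2 = 0.05599 m^2
V = 0.05599*7.7 = 0.4311 m^3

0.4311


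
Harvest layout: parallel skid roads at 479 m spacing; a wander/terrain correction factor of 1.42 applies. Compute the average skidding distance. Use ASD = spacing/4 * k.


Formula: ASD = (spacing / 4) * correction
Uncorrected distance = spacing / 4 = 479 / 4 = 119.75 m
ASD = 119.75 * 1.42 = 170 m

170


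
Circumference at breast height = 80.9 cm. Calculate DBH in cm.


Formula: DBH = C / pi
DBH = 80.9 / pi
pi = 3.14159...
DBH = 25.8 cm

25.8


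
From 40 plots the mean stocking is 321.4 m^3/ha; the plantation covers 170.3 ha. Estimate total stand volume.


Formula: Total Volume = Mean Volume per ha * Total Area
Total Volume = 321.4 m^3/ha * 170.3 ha
Total Volume = 54734 m^3

54734


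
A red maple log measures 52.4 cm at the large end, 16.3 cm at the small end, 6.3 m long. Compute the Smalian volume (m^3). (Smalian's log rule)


Smalian: V = (A1 + A2)/2 * L,  A = pi*(D/200)^2
A1 = pi*(52.4/200)^2 = 0.215651 m^2
A2 = pi*(16.3/200)^2 = 0.020867 m^2
V = (0.215651+0.020867)/2*6.3 = 0.745 m^3

0.745


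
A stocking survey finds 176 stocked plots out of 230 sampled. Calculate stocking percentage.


Formula: Stocking % = stocked plots / total plots * 100
Stocking = 176 / 230 * 100
Stocking = 0.7652 * 100 = 76.5%

76.5


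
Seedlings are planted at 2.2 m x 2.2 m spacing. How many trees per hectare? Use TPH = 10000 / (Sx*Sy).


Formula: TPH = 10000 m^2/ha / (spacing_x * spacing_y)
Area per tree = 2.2 m * 2.2 m = 4.84 m^2
TPH = 10000 / 4.84 = 2066 trees/ha

2066


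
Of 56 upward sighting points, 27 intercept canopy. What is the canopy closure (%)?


Formula: Canopy closure = covered points / total points * 100
Closure = 27 / 56 * 100
Closure = 0.4821 * 100 = 48.2%

48.2


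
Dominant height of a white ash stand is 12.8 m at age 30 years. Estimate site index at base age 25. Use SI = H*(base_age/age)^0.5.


Formula: SI = H_dom * (base_age / age)^0.5
Age ratio = 25 / 30 = 0.83333
sqrt(age_ratio) = 0.91287
SI = 12.8 * 0.91287 = 11.7 m

11.7


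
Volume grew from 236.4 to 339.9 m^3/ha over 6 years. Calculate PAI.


Formula: PAI = (V_T2 - V_T1) / (T2 - T1)
Volume increment = 339.9 - 236.4 = 103.5 m^3/ha
PAI = 103.5 / 6 = 17.25 m^3/ha/year

17.25


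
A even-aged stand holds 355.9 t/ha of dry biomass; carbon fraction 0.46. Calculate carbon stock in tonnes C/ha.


Formula: Carbon Stock = Biomass * Carbon Fraction
C = 355.9 t/ha * 0.46
C = 163.7 t C/ha

163.7


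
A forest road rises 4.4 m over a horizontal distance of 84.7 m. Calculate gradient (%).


Formula: Gradient = rise / run * 100
Gradient = 4.4 / 84.7 * 100 = 5.2%

5.2


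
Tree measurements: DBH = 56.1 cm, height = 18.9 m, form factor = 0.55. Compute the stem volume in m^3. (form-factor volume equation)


Formula: V = pi * (DBH/200)^2 * H * ff
Radius = DBH/200 = 56.1/200 = 0.2805 m
Radius^2 = 0.2805^2 = 0.07868025 m^2
V = pi * 0.07868025 * 18.9 * 0.55
V = 2.569 m^3

2.569


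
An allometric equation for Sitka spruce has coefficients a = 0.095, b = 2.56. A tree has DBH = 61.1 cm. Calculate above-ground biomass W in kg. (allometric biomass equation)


Formula: W = a * DBH^b  (allometric power law)
DBH^b = 61.1^2.56 = 37347.8407
W = 0.095 * 37347.8407 = 3548.0 kg

3548.0


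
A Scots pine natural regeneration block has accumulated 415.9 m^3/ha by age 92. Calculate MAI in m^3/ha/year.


Formula: MAI = Total Volume / Stand Age
MAI = 415.9 m^3/ha / 92 years
MAI = 4.52 m^3/ha/year

4.52


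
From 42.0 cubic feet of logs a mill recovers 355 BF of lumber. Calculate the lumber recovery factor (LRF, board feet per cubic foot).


Formula: LRF = Lumber Output (BF) / Log Input (ft^3)
LRF = 355 BF / 42.0 ft^3
LRF = 8.45 BF/ft^3

8.45


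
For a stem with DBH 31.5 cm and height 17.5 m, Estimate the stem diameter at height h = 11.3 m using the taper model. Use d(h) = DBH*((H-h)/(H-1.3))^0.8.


Taper: d(h) = DBH * ((H - h) / (H - 1.3))^0.8
Numerator = H - h = 17.5 - 11.3 = 6.2 m
Denominator = H - 1.3 = 17.5 - 1.3 = 16.2 m
Ratio = 6.2 / 16.2 = 0.38272
d = 31.5 * 0.38272^0.8 = 14.6 cm

14.6


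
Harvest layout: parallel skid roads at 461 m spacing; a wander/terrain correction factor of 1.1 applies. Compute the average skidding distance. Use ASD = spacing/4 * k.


Formula: ASD = (spacing / 4) * correction
Uncorrected distance = spacing / 4 = 461 / 4 = 115.25 m
ASD = 115.25 * 1.1 = 127 m

127


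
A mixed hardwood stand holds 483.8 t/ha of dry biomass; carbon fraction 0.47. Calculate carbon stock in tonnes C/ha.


Formula: Carbon Stock = Biomass * Carbon Fraction
C = 483.8 t/ha * 0.47
C = 227.4 t C/ha

227.4


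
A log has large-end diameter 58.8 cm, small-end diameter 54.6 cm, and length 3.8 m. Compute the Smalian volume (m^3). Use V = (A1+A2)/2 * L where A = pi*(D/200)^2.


Smalian: V = (A1 + A2)/2 * L,  A = pi*(D/200)^2
A1 = pi*(58.8/200)^2 = 0.271547 m^2
A2 = pi*(54.6/200)^2 = 0.23414 m^2
V = (0.271547+0.23414)/2*3.8 = 0.9608 m^3

0.9608


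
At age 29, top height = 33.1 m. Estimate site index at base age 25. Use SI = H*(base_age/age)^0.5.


Formula: SI = H_dom * (base_age / age)^0.5
Age ratio = 25 / 29 = 0.86207
sqrt(age_ratio) = 0.92848
SI = 33.1 * 0.92848 = 30.7 m

30.7


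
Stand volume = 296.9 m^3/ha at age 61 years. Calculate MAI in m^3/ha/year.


Formula: MAI = Total Volume / Stand Age
MAI = 296.9 m^3/ha / 61 years
MAI = 4.87 m^3/ha/year

4.87


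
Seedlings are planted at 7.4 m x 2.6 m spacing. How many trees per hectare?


Formula: TPH = 10000 m^2/ha / (spacing_x * spacing_y)
Area per tree = 7.4 m * 2.6 m = 19.24 m^2
TPH = 10000 / 19.24 = 520 trees/ha

520


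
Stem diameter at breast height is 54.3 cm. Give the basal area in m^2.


Formula: BA = pi * (DBH/2)^2 / 10000  (cm^2 to m^2)
Radius = DBH/2 = 54.3/2 = 27.15 cm
BA = pi * 27.15^2 / 10000
   = 2315.7386 cm^2 / 10000
   = 0.2316 m^2

0.2316


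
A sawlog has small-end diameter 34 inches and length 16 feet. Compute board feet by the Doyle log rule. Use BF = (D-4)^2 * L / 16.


Doyle: BF = (D - 4)^2 * L / 16
Adjusted diameter = 34 - 4 = 30 in
(D-4)^2 = 30^2 = 900
BF = 900 * 16 / 16 = 900 BF

900


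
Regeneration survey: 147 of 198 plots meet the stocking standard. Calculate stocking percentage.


Formula: Stocking % = stocked plots / total plots * 100
Stocking = 147 / 198 * 100
Stocking = 0.7424 * 100 = 74.2%

74.2


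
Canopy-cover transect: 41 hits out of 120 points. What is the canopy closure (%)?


Formula: Canopy closure = covered points / total points * 100
Closure = 41 / 120 * 100
Closure = 0.3417 * 100 = 34.2%

34.2


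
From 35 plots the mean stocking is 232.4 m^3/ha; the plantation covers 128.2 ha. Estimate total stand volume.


Formula: Total Volume = Mean Volume per ha * Total Area
Total Volume = 232.4 m^3/ha * 128.2 ha
Total Volume = 29794 m^3

29794


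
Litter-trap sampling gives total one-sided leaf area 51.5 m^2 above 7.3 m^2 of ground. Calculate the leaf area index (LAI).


Formula: LAI = total leaf area / ground area  (dimensionless)
LAI = 51.5 m^2 / 7.3 m^2
LAI = 7.05

7.05


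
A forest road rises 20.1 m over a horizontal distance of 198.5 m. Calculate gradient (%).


Formula: Gradient = rise / run * 100
Gradient = 20.1 / 198.5 * 100 = 10.1%

10.1


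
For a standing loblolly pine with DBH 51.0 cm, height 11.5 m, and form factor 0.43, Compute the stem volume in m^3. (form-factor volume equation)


Formula: V = pi * (DBH/200)^2 * H * ff
Radius = DBH/200 = 51.0/200 = 0.255 m
Radius^2 = 0.255^2 = 0.065025 m^2
V = pi * 0.065025 * 11.5 * 0.43
V = 1.01 m^3

1.01


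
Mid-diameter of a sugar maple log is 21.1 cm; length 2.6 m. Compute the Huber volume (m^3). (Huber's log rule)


Huber: V = Am * L,  Am = pi*(Dm/200)^2
Am = pi*(21.1/200)^2 = 0.034967 m^2
V = 0.034967*2.6 = 0.0909 m^3

0.0909


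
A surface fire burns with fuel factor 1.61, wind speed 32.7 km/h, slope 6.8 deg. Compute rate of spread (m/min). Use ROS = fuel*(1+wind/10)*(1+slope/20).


Formula: ROS = fuel * (1 + wind/10) * (1 + slope/20)
Wind factor = 1 + 32.7/10 = 4.27
Slope factor = 1 + 6.8/20 = 1.34
ROS = 1.61 * 4.27 * 1.34 = 9.21 m/min

9.21


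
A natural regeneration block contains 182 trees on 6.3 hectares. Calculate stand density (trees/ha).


Formula: Stand Density = N_trees / Area_ha
Density = 182 trees / 6.3 ha
Density = 29 trees/ha

29


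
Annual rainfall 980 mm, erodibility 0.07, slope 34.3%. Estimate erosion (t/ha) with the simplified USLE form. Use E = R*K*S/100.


Formula: E = R * K * S / 100  (simplified USLE)
R * K = 980 * 0.07 = 68.6
E = 68.6 * 34.3 / 100 = 23.53 t/ha

23.53


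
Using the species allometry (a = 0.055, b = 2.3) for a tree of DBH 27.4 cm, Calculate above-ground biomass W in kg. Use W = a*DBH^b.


Formula: W = a * DBH^b  (allometric power law)
DBH^b = 27.4^2.3 = 2026.8719
W = 0.055 * 2026.8719 = 111.5 kg

111.5


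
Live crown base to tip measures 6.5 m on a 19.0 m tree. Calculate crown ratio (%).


Formula: Crown Ratio = (Crown Length / Total Height) * 100
CR = (6.5 m / 19.0 m) * 100
CR = 0.3421 * 100 = 34.2%

34.2


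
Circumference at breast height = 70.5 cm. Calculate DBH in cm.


Formula: DBH = C / pi
DBH = 70.5 / pi
pi = 3.14159...
DBH = 22.4 cm

22.4


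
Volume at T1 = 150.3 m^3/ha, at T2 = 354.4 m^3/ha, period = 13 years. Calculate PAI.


Formula: PAI = (V_T2 - V_T1) / (T2 - T1)
Volume increment = 354.4 - 150.3 = 204.1 m^3/ha
PAI = 204.1 / 13 = 15.7 m^3/ha/year

15.7
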